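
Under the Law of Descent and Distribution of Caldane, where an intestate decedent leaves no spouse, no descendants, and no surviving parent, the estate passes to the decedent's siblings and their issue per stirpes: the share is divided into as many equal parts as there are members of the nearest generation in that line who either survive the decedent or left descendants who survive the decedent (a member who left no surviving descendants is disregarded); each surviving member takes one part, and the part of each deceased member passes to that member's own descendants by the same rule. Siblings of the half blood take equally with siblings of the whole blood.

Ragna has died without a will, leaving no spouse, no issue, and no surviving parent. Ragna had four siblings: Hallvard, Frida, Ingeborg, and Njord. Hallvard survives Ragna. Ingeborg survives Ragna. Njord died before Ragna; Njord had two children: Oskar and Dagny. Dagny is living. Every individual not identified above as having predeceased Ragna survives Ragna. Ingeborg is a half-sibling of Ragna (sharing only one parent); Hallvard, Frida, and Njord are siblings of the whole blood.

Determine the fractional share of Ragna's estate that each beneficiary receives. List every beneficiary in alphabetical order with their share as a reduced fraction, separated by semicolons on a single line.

No spouse, descendants, or parent survives, so the estate passes to Ragna's siblings per stirpes.
Half-blood and whole-blood siblings take equally under the stated rule.
The estate is divided into 4 equal shares of 1/4 among Hallvard, Frida, Ingeborg, Njord.
Hallvard is living and takes 1/4.
Frida is living and takes 1/4.
Ingeborg is living and takes 1/4.
Njord predeceased; the 1/4 allotted to Njord's branch passes to Njord's issue by representation.
The 1/4 is divided into 2 equal shares of 1/8 among Oskar, Dagny.
Oskar is living and takes 1/8.
Dagny is living and takes 1/8.

Dagny 1/8; Frida 1/4; Hallvard 1/4; Ingeborg 1/4; Oskar 1/8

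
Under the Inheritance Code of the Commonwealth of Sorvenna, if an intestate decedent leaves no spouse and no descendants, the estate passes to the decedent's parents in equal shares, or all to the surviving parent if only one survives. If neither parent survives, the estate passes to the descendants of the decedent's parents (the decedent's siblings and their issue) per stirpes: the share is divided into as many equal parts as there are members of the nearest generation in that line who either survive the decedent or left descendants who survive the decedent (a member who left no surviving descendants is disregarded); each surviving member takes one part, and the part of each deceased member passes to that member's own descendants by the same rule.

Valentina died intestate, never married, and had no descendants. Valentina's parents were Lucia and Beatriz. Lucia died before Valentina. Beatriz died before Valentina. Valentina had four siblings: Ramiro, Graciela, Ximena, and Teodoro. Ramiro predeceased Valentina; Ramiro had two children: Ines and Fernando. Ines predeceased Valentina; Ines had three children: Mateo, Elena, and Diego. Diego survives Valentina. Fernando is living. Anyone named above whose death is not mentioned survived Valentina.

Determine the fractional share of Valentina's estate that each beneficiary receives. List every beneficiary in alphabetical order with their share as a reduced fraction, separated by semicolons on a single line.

Neither parent survives and there are no descendants, so the estate passes to Valentina's siblings and their issue per stirpes.
The estate is divided into 4 equal shares of 1/4 among Ramiro, Graciela, Ximena, Teodoro.
Ramiro predeceased; the 1/4 allotted to Ramiro's branch passes to Ramiro's issue by representation.
The 1/4 is divided into 2 equal shares of 1/8 among Ines, Fernando.
Ines predeceased; the 1/8 allotted to Ines's branch passes to Ines's issue by representation.
The 1/8 is divided into 3 equal shares of 1/24 among Mateo, Elena, Diego.
Mateo is living and takes 1/24.
Elena is living and takes 1/24.
Diego is living and takes 1/24.
Fernando is living and takes 1/8.
Graciela is living and takes 1/4.
Ximena is living and takes 1/4.
Teodoro is living and takes 1/4.

Diego 1/24; Elena 1/24; Fernando 1/8; Graciela 1/4; Mateo 1/24; Teodoro 1/4; Ximena 1/4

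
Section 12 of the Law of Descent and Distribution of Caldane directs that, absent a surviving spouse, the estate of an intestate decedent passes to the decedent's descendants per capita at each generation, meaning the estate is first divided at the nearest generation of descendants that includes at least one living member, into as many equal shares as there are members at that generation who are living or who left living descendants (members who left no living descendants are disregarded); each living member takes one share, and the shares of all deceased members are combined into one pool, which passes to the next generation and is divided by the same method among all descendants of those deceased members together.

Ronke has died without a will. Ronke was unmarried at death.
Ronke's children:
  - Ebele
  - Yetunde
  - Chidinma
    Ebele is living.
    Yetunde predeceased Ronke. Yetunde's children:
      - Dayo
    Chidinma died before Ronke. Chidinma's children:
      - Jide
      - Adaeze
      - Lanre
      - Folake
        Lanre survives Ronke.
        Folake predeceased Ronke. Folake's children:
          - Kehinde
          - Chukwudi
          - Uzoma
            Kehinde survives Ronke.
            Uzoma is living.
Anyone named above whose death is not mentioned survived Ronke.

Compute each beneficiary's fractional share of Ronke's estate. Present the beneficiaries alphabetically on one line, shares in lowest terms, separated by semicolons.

There is no surviving spouse, so the entire estate passes to Ronke's descendants per capita at each generation.
At generation 1 (Ebele, Yetunde, Chidinma) there are 3 shares of (1)/3 = 1/3 each.
Living: Ebele — each takes 1/3.
Deceased: Yetunde and Chidinma. Their combined 2/3 is pooled and carried to generation 2.
At generation 2 (Dayo, Jide, Adaeze, Lanre, Folake) there are 5 shares of (2/3)/5 = 2/15 each.
Living: Dayo, Jide, Adaeze, and Lanre — each takes 2/15.
Deceased: Folake. That 2/15 share is carried to generation 3.
At generation 3 (Kehinde, Chukwudi, Uzoma) there are 3 shares of (2/15)/3 = 2/45 each.
Living: Kehinde, Chukwudi, and Uzoma — each takes 2/45.

Adaeze 2/15; Chukwudi 2/45; Dayo 2/15; Ebele 1/3; Jide 2/15; Kehinde 2/45; Lanre 2/15; Uzoma 2/45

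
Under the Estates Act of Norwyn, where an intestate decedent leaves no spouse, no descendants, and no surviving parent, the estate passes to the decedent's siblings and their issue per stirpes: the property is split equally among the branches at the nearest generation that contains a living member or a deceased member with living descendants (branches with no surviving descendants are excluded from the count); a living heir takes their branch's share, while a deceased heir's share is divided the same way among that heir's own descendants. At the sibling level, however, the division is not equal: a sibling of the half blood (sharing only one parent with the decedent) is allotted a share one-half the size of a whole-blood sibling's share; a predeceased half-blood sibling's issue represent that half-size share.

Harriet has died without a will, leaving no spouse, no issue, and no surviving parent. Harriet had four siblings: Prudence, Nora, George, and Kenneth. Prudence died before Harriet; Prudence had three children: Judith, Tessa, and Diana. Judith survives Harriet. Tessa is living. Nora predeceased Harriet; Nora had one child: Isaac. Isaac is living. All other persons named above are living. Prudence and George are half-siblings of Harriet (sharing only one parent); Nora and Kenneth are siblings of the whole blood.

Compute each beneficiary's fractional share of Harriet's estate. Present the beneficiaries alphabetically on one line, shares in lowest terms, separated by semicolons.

Diana 1/18; George 1/6; Isaac 1/3; Judith 1/18; Kenneth 1/3; Tessa 1/18

No spouse, descendants, or parent survives, so the estate passes to Harriet's siblings per stirpes.
Half-blood siblings count for one-half the weight of whole-blood siblings at the initial division.
Dividing 1 in proportion to weights (total weight 3): Prudence (weight 1/2) → 1/6; Nora (weight 1) → 1/3; George (weight 1/2) → 1/6; Kenneth (weight 1) → 1/3.
Prudence predeceased; the 1/6 allotted to Prudence's branch passes to Prudence's issue by representation.
The 1/6 is divided into 3 equal shares of 1/18 among Judith, Tessa, Diana.
Judith is living and takes 1/18.
Tessa is living and takes 1/18.
Diana is living and takes 1/18.
Nora predeceased; the 1/3 allotted to Nora's branch passes to Nora's issue by representation.
Isaac is the sole taker at this level and receives the full 1/3.
George is living and takes 1/6.
Kenneth is living and takes 1/3.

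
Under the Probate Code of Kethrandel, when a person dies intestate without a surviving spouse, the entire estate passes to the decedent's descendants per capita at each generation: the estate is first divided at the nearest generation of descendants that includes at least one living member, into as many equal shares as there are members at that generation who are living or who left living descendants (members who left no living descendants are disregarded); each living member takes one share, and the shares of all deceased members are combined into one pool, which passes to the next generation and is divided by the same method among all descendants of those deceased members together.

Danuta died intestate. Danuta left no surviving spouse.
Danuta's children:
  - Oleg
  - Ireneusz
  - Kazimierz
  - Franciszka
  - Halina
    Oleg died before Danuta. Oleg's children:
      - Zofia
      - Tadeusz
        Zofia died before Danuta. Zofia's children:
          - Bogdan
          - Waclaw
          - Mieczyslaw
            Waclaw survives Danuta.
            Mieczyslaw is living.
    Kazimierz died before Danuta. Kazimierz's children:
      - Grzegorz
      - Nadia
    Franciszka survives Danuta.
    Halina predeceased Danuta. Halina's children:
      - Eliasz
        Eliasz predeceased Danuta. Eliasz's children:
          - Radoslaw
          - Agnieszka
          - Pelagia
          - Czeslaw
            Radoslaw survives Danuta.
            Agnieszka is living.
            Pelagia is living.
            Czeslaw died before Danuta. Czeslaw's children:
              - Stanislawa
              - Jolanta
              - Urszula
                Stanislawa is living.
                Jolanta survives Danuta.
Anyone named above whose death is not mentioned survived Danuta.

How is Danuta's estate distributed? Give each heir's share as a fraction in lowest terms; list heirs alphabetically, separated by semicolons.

Agnieszka 6/175; Bogdan 6/175; Franciszka 1/5; Grzegorz 3/25; Ireneusz 1/5; Jolanta 2/175; Mieczyslaw 6/175; Nadia 3/25; Pelagia 6/175; Radoslaw 6/175; Stanislawa 2/175; Tadeusz 3/25; Urszula 2/175; Waclaw 6/175

There is no surviving spouse, so the entire estate passes to Danuta's descendants per capita at each generation.
At generation 1 (Oleg, Ireneusz, Kazimierz, Franciszka, Halina) there are 5 shares of (1)/5 = 1/5 each.
Living: Ireneusz and Franciszka — each takes 1/5.
Deceased: Oleg, Kazimierz, and Halina. Their combined 3/5 is pooled and carried to generation 2.
At generation 2 (Zofia, Tadeusz, Grzegorz, Nadia, Eliasz) there are 5 shares of (3/5)/5 = 3/25 each.
Living: Tadeusz, Grzegorz, and Nadia — each takes 3/25.
Deceased: Zofia and Eliasz. Their combined 6/25 is pooled and carried to generation 3.
At generation 3 (Bogdan, Waclaw, Mieczyslaw, Radoslaw, Agnieszka, Pelagia, Czeslaw) there are 7 shares of (6/25)/7 = 6/175 each.
Living: Bogdan, Waclaw, Mieczyslaw, Radoslaw, Agnieszka, and Pelagia — each takes 6/175.
Deceased: Czeslaw. That 6/175 share is carried to generation 4.
At generation 4 (Stanislawa, Jolanta, Urszula) there are 3 shares of (6/175)/3 = 2/175 each.
Living: Stanislawa, Jolanta, and Urszula — each takes 2/175.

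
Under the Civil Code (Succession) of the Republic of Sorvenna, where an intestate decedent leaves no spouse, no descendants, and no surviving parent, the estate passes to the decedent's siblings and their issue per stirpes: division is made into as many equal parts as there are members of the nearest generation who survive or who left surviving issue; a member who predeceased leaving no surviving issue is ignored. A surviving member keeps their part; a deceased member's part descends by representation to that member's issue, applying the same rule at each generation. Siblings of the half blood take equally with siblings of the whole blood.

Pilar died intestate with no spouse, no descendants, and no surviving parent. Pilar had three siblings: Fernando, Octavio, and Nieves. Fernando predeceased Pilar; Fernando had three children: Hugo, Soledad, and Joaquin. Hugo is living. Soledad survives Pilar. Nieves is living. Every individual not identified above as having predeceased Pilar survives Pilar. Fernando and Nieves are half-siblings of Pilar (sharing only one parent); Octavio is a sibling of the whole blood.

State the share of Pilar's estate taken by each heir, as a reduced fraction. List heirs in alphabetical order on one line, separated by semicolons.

Hugo 1/9; Joaquin 1/9; Nieves 1/3; Octavio 1/3; Soledad 1/9

No spouse, descendants, or parent survives, so the estate passes to Pilar's siblings per stirpes.
Half-blood and whole-blood siblings take equally under the stated rule.
The estate is divided into 3 equal shares of 1/3 among Fernando, Octavio, Nieves.
Fernando predeceased; the 1/3 allotted to Fernando's branch passes to Fernando's issue by representation.
The 1/3 is divided into 3 equal shares of 1/9 among Hugo, Soledad, Joaquin.
Hugo is living and takes 1/9.
Soledad is living and takes 1/9.
Joaquin is living and takes 1/9.
Octavio is living and takes 1/3.
Nieves is living and takes 1/3.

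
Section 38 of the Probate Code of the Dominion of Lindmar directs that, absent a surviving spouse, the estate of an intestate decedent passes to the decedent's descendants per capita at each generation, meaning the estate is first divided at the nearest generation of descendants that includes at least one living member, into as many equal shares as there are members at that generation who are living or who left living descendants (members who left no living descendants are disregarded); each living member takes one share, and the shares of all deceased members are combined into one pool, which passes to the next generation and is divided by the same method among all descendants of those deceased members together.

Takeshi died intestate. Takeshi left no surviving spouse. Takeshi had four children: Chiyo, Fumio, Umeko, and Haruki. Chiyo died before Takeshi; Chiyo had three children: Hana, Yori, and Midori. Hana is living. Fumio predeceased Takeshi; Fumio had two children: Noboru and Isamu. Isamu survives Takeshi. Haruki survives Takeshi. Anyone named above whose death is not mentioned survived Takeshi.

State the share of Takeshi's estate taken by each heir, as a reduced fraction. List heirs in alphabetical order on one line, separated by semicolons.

There is no surviving spouse, so the entire estate passes to Takeshi's descendants per capita at each generation.
At generation 1 (Chiyo, Fumio, Umeko, Haruki) there are 4 shares of (1)/4 = 1/4 each.
Living: Umeko and Haruki — each takes 1/4.
Deceased: Chiyo and Fumio. Their combined 1/2 is pooled and carried to generation 2.
At generation 2 (Hana, Yori, Midori, Noboru, Isamu) there are 5 shares of (1/2)/5 = 1/10 each.
Living: Hana, Yori, Midori, Noboru, and Isamu — each takes 1/10.

Hana 1/10; Haruki 1/4; Isamu 1/10; Midori 1/10; Noboru 1/10; Umeko 1/4; Yori 1/10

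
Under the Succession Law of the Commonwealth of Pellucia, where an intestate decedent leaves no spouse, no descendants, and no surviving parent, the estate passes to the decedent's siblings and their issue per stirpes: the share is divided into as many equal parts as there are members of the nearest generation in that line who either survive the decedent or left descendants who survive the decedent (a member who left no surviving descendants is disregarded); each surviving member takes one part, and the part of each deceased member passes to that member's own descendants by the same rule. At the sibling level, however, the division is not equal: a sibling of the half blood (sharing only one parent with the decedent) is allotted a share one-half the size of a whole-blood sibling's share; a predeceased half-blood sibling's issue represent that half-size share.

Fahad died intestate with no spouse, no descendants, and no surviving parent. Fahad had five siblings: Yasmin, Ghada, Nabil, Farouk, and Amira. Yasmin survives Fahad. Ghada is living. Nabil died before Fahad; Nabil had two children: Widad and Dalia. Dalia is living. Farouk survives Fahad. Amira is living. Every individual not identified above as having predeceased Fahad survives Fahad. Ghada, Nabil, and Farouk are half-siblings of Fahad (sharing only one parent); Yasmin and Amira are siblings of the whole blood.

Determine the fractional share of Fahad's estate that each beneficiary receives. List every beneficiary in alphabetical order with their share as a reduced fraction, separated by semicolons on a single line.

No spouse, descendants, or parent survives, so the estate passes to Fahad's siblings per stirpes.
Half-blood siblings count for one-half the weight of whole-blood siblings at the initial division.
Dividing 1 in proportion to weights (total weight 7/2): Yasmin (weight 1) → 2/7; Ghada (weight 1/2) → 1/7; Nabil (weight 1/2) → 1/7; Farouk (weight 1/2) → 1/7; Amira (weight 1) → 2/7.
Yasmin is living and takes 2/7.
Ghada is living and takes 1/7.
Nabil predeceased; the 1/7 allotted to Nabil's branch passes to Nabil's issue by representation.
The 1/7 is divided into 2 equal shares of 1/14 among Widad, Dalia.
Widad is living and takes 1/14.
Dalia is living and takes 1/14.
Farouk is living and takes 1/7.
Amira is living and takes 2/7.

Amira 2/7; Dalia 1/14; Farouk 1/7; Ghada 1/7; Widad 1/14; Yasmin 2/7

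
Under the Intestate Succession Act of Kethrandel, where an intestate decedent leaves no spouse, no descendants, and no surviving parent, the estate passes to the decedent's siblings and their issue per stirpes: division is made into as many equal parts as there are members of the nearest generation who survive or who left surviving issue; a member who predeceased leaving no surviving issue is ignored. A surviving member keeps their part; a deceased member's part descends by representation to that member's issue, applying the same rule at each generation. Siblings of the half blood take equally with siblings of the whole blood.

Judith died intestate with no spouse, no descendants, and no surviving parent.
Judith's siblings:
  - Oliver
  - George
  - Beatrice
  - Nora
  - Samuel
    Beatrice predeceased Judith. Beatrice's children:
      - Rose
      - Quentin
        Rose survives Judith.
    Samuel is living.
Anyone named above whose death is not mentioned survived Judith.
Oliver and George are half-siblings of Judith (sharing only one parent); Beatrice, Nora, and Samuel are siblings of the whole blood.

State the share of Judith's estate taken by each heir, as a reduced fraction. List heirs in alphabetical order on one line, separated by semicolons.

No spouse, descendants, or parent survives, so the estate passes to Judith's siblings per stirpes.
Half-blood and whole-blood siblings take equally under the stated rule.
The estate is divided into 5 equal shares of 1/5 among Oliver, George, Beatrice, Nora, Samuel.
Oliver is living and takes 1/5.
George is living and takes 1/5.
Beatrice predeceased; the 1/5 allotted to Beatrice's branch passes to Beatrice's issue by representation.
The 1/5 is divided into 2 equal shares of 1/10 among Rose, Quentin.
Rose is living and takes 1/10.
Quentin is living and takes 1/10.
Nora is living and takes 1/5.
Samuel is living and takes 1/5.

George 1/5; Nora 1/5; Oliver 1/5; Quentin 1/10; Rose 1/10; Samuel 1/5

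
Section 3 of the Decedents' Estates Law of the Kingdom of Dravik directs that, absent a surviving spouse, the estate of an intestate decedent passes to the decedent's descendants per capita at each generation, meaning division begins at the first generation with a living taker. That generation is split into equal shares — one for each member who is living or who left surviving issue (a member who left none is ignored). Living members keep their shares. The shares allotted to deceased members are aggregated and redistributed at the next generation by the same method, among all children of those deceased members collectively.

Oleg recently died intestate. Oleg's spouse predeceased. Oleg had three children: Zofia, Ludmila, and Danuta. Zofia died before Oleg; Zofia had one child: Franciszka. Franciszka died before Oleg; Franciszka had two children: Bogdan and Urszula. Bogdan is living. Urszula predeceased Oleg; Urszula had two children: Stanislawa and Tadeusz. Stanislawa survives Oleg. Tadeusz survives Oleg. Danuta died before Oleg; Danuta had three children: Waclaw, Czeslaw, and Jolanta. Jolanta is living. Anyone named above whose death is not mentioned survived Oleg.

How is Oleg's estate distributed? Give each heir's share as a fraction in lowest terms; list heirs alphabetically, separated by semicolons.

There is no surviving spouse, so the entire estate passes to Oleg's descendants per capita at each generation.
At generation 1 (Zofia, Ludmila, Danuta) there are 3 shares of (1)/3 = 1/3 each.
Living: Ludmila — each takes 1/3.
Deceased: Zofia and Danuta. Their combined 2/3 is pooled and carried to generation 2.
At generation 2 (Franciszka, Waclaw, Czeslaw, Jolanta) there are 4 shares of (2/3)/4 = 1/6 each.
Living: Waclaw, Czeslaw, and Jolanta — each takes 1/6.
Deceased: Franciszka. That 1/6 share is carried to generation 3.
At generation 3 (Bogdan, Urszula) there are 2 shares of (1/6)/2 = 1/12 each.
Living: Bogdan — each takes 1/12.
Deceased: Urszula. That 1/12 share is carried to generation 4.
At generation 4 (Stanislawa, Tadeusz) there are 2 shares of (1/12)/2 = 1/24 each.
Living: Stanislawa and Tadeusz — each takes 1/24.

Bogdan 1/12; Czeslaw 1/6; Jolanta 1/6; Ludmila 1/3; Stanislawa 1/24; Tadeusz 1/24; Waclaw 1/6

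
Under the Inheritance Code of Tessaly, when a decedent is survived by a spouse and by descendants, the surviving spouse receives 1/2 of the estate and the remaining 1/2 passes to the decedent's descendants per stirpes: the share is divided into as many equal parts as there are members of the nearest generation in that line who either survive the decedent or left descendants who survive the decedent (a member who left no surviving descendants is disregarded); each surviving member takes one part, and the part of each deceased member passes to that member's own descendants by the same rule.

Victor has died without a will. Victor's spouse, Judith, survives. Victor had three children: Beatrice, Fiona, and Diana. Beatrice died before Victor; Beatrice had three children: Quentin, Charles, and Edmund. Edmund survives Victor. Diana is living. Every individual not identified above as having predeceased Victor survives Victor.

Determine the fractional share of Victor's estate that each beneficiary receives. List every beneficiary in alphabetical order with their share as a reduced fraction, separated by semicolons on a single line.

Judith, as surviving spouse, takes 1/2.
The remaining 1/2 passes to Victor's descendants per stirpes.
The 1/2 is divided into 3 equal shares of 1/6 among Beatrice, Fiona, Diana.
Beatrice predeceased; the 1/6 allotted to Beatrice's branch passes to Beatrice's issue by representation.
The 1/6 is divided into 3 equal shares of 1/18 among Quentin, Charles, Edmund.
Quentin is living and takes 1/18.
Charles is living and takes 1/18.
Edmund is living and takes 1/18.
Fiona is living and takes 1/6.
Diana is living and takes 1/6.

Charles 1/18; Diana 1/6; Edmund 1/18; Fiona 1/6; Judith 1/2; Quentin 1/18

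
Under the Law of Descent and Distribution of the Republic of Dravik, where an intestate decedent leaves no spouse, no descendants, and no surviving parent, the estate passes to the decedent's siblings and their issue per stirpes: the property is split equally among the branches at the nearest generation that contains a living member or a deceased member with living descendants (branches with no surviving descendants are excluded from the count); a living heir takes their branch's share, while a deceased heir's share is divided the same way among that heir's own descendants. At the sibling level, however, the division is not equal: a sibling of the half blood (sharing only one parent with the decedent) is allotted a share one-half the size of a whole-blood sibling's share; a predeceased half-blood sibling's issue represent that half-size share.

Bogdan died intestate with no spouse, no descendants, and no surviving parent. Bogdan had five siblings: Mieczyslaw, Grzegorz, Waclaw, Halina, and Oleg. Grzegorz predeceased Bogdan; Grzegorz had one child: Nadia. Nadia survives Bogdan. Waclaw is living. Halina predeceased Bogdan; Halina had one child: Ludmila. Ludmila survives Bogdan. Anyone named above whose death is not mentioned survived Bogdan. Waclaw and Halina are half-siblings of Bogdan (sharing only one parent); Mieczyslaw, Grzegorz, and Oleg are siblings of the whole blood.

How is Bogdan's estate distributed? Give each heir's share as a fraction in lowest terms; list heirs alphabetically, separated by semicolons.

Ludmila 1/8; Mieczyslaw 1/4; Nadia 1/4; Oleg 1/4; Waclaw 1/8

No spouse, descendants, or parent survives, so the estate passes to Bogdan's siblings per stirpes.
Half-blood siblings count for one-half the weight of whole-blood siblings at the initial division.
Dividing 1 in proportion to weights (total weight 4): Mieczyslaw (weight 1) → 1/4; Grzegorz (weight 1) → 1/4; Waclaw (weight 1/2) → 1/8; Halina (weight 1/2) → 1/8; Oleg (weight 1) → 1/4.
Mieczyslaw is living and takes 1/4.
Grzegorz predeceased; the 1/4 allotted to Grzegorz's branch passes to Grzegorz's issue by representation.
Nadia is the sole taker at this level and receives the full 1/4.
Waclaw is living and takes 1/8.
Halina predeceased; the 1/8 allotted to Halina's branch passes to Halina's issue by representation.
Ludmila is the sole taker at this level and receives the full 1/8.
Oleg is living and takes 1/4.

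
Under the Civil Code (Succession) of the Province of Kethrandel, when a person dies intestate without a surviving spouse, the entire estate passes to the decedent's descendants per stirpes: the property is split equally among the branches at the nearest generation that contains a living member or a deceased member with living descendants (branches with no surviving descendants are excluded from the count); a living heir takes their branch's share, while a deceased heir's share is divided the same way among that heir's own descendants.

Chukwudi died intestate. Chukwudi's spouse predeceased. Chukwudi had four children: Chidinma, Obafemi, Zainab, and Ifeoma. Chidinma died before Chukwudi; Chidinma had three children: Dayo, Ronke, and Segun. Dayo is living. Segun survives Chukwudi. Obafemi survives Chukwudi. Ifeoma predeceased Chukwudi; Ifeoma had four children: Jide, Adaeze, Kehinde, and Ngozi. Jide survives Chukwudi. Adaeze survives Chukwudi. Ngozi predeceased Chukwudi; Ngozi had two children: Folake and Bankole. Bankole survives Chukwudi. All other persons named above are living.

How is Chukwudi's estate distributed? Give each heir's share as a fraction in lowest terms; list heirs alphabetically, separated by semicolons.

Adaeze 1/16; Bankole 1/32; Dayo 1/12; Folake 1/32; Jide 1/16; Kehinde 1/16; Obafemi 1/4; Ronke 1/12; Segun 1/12; Zainab 1/4

There is no surviving spouse, so the entire estate passes to Chukwudi's descendants per stirpes.
The estate is divided into 4 equal shares of 1/4 among Chidinma, Obafemi, Zainab, Ifeoma.
Chidinma predeceased; the 1/4 allotted to Chidinma's branch passes to Chidinma's issue by representation.
The 1/4 is divided into 3 equal shares of 1/12 among Dayo, Ronke, Segun.
Dayo is living and takes 1/12.
Ronke is living and takes 1/12.
Segun is living and takes 1/12.
Obafemi is living and takes 1/4.
Zainab is living and takes 1/4.
Ifeoma predeceased; the 1/4 allotted to Ifeoma's branch passes to Ifeoma's issue by representation.
The 1/4 is divided into 4 equal shares of 1/16 among Jide, Adaeze, Kehinde, Ngozi.
Jide is living and takes 1/16.
Adaeze is living and takes 1/16.
Kehinde is living and takes 1/16.
Ngozi predeceased; the 1/16 allotted to Ngozi's branch passes to Ngozi's issue by representation.
The 1/16 is divided into 2 equal shares of 1/32 among Folake, Bankole.
Folake is living and takes 1/32.
Bankole is living and takes 1/32.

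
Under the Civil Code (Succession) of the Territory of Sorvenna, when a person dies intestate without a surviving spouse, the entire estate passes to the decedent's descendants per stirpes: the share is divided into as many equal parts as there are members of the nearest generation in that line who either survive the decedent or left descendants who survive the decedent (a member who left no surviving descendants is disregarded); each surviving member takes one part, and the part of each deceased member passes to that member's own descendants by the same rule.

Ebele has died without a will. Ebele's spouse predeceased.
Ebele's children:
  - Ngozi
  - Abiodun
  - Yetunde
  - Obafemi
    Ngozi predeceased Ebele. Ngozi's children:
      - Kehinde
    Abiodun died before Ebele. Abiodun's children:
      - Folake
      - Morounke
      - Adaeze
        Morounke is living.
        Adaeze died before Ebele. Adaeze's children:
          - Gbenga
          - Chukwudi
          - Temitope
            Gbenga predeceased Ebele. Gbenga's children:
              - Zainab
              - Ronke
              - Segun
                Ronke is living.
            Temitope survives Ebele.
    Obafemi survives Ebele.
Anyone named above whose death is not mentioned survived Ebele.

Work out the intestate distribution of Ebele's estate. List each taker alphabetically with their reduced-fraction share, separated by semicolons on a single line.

There is no surviving spouse, so the entire estate passes to Ebele's descendants per stirpes.
The estate is divided into 4 equal shares of 1/4 among Ngozi, Abiodun, Yetunde, Obafemi.
Ngozi predeceased; the 1/4 allotted to Ngozi's branch passes to Ngozi's issue by representation.
Kehinde is the sole taker at this level and receives the full 1/4.
Abiodun predeceased; the 1/4 allotted to Abiodun's branch passes to Abiodun's issue by representation.
The 1/4 is divided into 3 equal shares of 1/12 among Folake, Morounke, Adaeze.
Folake is living and takes 1/12.
Morounke is living and takes 1/12.
Adaeze predeceased; the 1/12 allotted to Adaeze's branch passes to Adaeze's issue by representation.
The 1/12 is divided into 3 equal shares of 1/36 among Gbenga, Chukwudi, Temitope.
Gbenga predeceased; the 1/36 allotted to Gbenga's branch passes to Gbenga's issue by representation.
The 1/36 is divided into 3 equal shares of 1/108 among Zainab, Ronke, Segun.
Zainab is living and takes 1/108.
Ronke is living and takes 1/108.
Segun is living and takes 1/108.
Chukwudi is living and takes 1/36.
Temitope is living and takes 1/36.
Yetunde is living and takes 1/4.
Obafemi is living and takes 1/4.

Chukwudi 1/36; Folake 1/12; Kehinde 1/4; Morounke 1/12; Obafemi 1/4; Ronke 1/108; Segun 1/108; Temitope 1/36; Yetunde 1/4; Zainab 1/108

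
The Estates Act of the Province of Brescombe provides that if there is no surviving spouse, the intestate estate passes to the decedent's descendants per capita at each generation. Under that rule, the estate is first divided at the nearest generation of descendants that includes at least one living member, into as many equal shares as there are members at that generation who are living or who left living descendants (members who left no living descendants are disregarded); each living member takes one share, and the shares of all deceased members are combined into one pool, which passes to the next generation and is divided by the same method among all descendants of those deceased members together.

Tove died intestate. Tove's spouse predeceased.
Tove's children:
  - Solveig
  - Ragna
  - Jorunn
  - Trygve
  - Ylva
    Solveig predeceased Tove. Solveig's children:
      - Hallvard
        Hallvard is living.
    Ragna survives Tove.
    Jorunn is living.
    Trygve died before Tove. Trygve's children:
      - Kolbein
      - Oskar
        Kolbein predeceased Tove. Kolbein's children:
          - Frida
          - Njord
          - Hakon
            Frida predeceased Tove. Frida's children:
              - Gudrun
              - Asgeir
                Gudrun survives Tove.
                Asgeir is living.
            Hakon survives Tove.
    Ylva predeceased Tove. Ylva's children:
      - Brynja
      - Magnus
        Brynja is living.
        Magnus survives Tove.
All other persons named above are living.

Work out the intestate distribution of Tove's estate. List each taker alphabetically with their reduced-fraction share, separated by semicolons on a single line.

There is no surviving spouse, so the entire estate passes to Tove's descendants per capita at each generation.
At generation 1 (Solveig, Ragna, Jorunn, Trygve, Ylva) there are 5 shares of (1)/5 = 1/5 each.
Living: Ragna and Jorunn — each takes 1/5.
Deceased: Solveig, Trygve, and Ylva. Their combined 3/5 is pooled and carried to generation 2.
At generation 2 (Hallvard, Kolbein, Oskar, Brynja, Magnus) there are 5 shares of (3/5)/5 = 3/25 each.
Living: Hallvard, Oskar, Brynja, and Magnus — each takes 3/25.
Deceased: Kolbein. That 3/25 share is carried to generation 3.
At generation 3 (Frida, Njord, Hakon) there are 3 shares of (3/25)/3 = 1/25 each.
Living: Njord and Hakon — each takes 1/25.
Deceased: Frida. That 1/25 share is carried to generation 4.
At generation 4 (Gudrun, Asgeir) there are 2 shares of (1/25)/2 = 1/50 each.
Living: Gudrun and Asgeir — each takes 1/50.

Asgeir 1/50; Brynja 3/25; Gudrun 1/50; Hakon 1/25; Hallvard 3/25; Jorunn 1/5; Magnus 3/25; Njord 1/25; Oskar 3/25; Ragna 1/5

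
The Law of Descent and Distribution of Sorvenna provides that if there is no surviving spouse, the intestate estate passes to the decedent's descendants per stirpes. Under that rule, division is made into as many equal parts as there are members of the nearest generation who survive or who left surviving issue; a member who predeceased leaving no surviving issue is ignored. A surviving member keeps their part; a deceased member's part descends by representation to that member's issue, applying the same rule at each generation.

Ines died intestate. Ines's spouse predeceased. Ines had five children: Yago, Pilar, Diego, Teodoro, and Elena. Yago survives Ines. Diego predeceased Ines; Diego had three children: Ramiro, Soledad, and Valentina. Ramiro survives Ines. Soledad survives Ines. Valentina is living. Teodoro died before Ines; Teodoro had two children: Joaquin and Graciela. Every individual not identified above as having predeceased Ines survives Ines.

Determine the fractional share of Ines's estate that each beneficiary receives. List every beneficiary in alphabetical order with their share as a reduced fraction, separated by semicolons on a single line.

There is no surviving spouse, so the entire estate passes to Ines's descendants per stirpes.
The estate is divided into 5 equal shares of 1/5 among Yago, Pilar, Diego, Teodoro, Elena.
Yago is living and takes 1/5.
Pilar is living and takes 1/5.
Diego predeceased; the 1/5 allotted to Diego's branch passes to Diego's issue by representation.
The 1/5 is divided into 3 equal shares of 1/15 among Ramiro, Soledad, Valentina.
Ramiro is living and takes 1/15.
Soledad is living and takes 1/15.
Valentina is living and takes 1/15.
Teodoro predeceased; the 1/5 allotted to Teodoro's branch passes to Teodoro's issue by representation.
The 1/5 is divided into 2 equal shares of 1/10 among Joaquin, Graciela.
Joaquin is living and takes 1/10.
Graciela is living and takes 1/10.
Elena is living and takes 1/5.

Elena 1/5; Graciela 1/10; Joaquin 1/10; Pilar 1/5; Ramiro 1/15; Soledad 1/15; Valentina 1/15; Yago 1/5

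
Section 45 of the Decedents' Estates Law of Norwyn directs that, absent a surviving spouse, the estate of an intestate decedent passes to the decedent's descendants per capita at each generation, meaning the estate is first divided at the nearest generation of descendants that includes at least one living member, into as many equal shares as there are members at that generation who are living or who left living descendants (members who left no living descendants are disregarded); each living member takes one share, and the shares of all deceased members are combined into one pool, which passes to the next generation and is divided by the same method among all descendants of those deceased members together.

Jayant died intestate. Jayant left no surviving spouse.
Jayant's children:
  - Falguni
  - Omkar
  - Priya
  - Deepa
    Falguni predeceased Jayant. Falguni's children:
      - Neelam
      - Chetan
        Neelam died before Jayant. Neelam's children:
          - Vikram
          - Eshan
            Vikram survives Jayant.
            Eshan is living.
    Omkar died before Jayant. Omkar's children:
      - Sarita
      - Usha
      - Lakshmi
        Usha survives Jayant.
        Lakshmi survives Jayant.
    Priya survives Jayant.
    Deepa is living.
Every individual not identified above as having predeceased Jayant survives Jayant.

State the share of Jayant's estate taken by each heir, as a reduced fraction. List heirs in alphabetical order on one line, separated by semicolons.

Chetan 1/10; Deepa 1/4; Eshan 1/20; Lakshmi 1/10; Priya 1/4; Sarita 1/10; Usha 1/10; Vikram 1/20

There is no surviving spouse, so the entire estate passes to Jayant's descendants per capita at each generation.
At generation 1 (Falguni, Omkar, Priya, Deepa) there are 4 shares of (1)/4 = 1/4 each.
Living: Priya and Deepa — each takes 1/4.
Deceased: Falguni and Omkar. Their combined 1/2 is pooled and carried to generation 2.
At generation 2 (Neelam, Chetan, Sarita, Usha, Lakshmi) there are 5 shares of (1/2)/5 = 1/10 each.
Living: Chetan, Sarita, Usha, and Lakshmi — each takes 1/10.
Deceased: Neelam. That 1/10 share is carried to generation 3.
At generation 3 (Vikram, Eshan) there are 2 shares of (1/10)/2 = 1/20 each.
Living: Vikram and Eshan — each takes 1/20.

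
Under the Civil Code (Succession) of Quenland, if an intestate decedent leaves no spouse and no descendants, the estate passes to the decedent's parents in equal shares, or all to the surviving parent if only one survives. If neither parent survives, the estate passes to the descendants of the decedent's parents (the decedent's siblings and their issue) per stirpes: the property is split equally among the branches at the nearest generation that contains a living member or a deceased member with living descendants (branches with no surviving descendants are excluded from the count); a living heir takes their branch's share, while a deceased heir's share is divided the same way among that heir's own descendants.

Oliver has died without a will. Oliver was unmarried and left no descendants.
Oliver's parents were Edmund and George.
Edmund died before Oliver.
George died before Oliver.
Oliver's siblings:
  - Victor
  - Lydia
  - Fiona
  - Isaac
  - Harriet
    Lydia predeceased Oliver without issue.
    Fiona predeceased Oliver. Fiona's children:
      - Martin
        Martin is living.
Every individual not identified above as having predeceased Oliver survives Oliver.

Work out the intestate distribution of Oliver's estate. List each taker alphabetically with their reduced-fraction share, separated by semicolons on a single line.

Harriet 1/4; Isaac 1/4; Martin 1/4; Victor 1/4

Neither parent survives and there are no descendants, so the estate passes to Oliver's siblings and their issue per stirpes.
Lydia left no surviving issue, so that branch lapses and is disregarded.
The estate is divided into 4 equal shares of 1/4 among Victor, Fiona, Isaac, Harriet.
Victor is living and takes 1/4.
Fiona predeceased; the 1/4 allotted to Fiona's branch passes to Fiona's issue by representation.
Martin is the sole taker at this level and receives the full 1/4.
Isaac is living and takes 1/4.
Harriet is living and takes 1/4.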